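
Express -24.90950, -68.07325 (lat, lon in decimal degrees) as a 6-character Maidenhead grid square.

FG55xc

Shift to the Maidenhead origin (180°W, 90°S): lon 111.9267, lat 65.0905.
Field (20°×10°, letters A–R): lon ⌊111.9267/20⌋ = 5 → F; lat ⌊65.0905/10⌋ = 6 → G.
Square (2°×1°, digits 0–9): lon ⌊11.9267/2⌋ = 5; lat ⌊5.0905/1⌋ = 5.
Subsquare (5′×2.5′, letters a–x): lon ⌊1.9267/0.0833333⌋ = 23 → x; lat ⌊0.0905/0.0416667⌋ = 2 → c.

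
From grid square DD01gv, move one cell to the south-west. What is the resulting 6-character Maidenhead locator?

Longitude subsquare g = 6; −1 → 5 = f.
Latitude subsquare v = 21; −1 → 20 = u.

DD01fu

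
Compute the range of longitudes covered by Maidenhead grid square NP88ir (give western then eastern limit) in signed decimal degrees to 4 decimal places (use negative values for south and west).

Field N=13, P=15: +13·20° lon, +15·10° lat → SW at lon 80°, lat 60°.
Square 8, 8: +8·2° lon, +8·1° lat → SW at lon 96°, lat 68°.
Subsquare i=8, r=17: +8·0.0833333° lon, +17·0.0416667° lat → SW at lon 96.6667°, lat 68.7083°.
Cell spans 0.0833333° lon × 0.0416667° lat.
west 96.6667, east 96.7500.

96.6667, 96.7500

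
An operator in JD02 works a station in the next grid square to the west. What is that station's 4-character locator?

ID92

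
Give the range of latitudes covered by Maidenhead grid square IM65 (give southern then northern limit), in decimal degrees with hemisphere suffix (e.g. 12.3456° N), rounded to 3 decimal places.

35.000° N, 36.000° N

Field I=8, M=12: +8·20° lon, +12·10° lat → SW at lon -20°, lat 30°.
Square 6, 5: +6·2° lon, +5·1° lat → SW at lon -8°, lat 35°.
Cell spans 2° lon × 1° lat.
south 35.000° N, north 36.000° N.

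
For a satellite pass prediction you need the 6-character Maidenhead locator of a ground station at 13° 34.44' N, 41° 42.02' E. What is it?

LK03un

Add 180° to longitude and 90° to latitude: 221.7003, 103.5740.
Field: lon ⌊221.7003/20⌋ = 11 → L; lat ⌊103.5740/10⌋ = 10 → K.
Square: lon ⌊1.7003/2⌋ = 0; lat ⌊3.5740/1⌋ = 3.
Subsquare: lon ⌊1.7003/0.0833333⌋ = 20 → u; lat ⌊0.5740/0.0416667⌋ = 13 → n.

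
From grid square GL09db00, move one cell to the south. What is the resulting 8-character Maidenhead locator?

GL09da09

Latitude extended square 0; −1 → -1, wraps to 9, carry into subsquare.
Latitude subsquare b = 1; −1 → 0 = a.
The longitude characters are unchanged.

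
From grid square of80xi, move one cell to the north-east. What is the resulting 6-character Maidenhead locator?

OF90aj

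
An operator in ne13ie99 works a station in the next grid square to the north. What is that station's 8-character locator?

Latitude extended square 9; +1 → 10, wraps to 0, carry into subsquare.
Latitude subsquare e = 4; +1 → 5 = f.
The longitude characters are unchanged.

NE13if90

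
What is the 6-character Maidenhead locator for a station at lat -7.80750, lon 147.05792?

QI32me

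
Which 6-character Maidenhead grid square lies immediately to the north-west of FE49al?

Longitude subsquare a = 0; −1 → -1, wraps to 23 = x, carry into square.
Longitude square 4; −1 → 3.
Latitude subsquare l = 11; +1 → 12 = m.

FE39xm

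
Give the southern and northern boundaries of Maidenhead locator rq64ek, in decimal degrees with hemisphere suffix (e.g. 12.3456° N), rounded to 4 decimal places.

Field R=17, Q=16: +17·20° lon, +16·10° lat → SW at lon 160°, lat 70°.
Square 6, 4: +6·2° lon, +4·1° lat → SW at lon 172°, lat 74°.
Subsquare e=4, k=10: +4·0.0833333° lon, +10·0.0416667° lat → SW at lon 172.333°, lat 74.4167°.
Cell spans 0.0833333° lon × 0.0416667° lat.
south 74.4167° N, north 74.4583° N.

74.4167° N, 74.4583° N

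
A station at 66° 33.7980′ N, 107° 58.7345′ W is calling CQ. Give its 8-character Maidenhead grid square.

DP66an25

Offset from 180°W / 90°S: lon 72.02109°, lat 156.56330°.
Field: 72.02109/20 → 3 → D, 156.56330/10 → 15 → P; chars DP.
Square: 12.02109/2 → 6, 6.56330/1 → 6; chars 66.
Subsquare: 0.02109/0.0833333 → 0 → a, 0.56330/0.0416667 → 13 → n; chars an.
Extended square: 0.02109/0.00833333 → 2, 0.02163/0.00416667 → 5; chars 25.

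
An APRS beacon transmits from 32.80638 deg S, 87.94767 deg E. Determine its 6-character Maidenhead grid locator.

Add 180° to longitude and 90° to latitude: 267.9477, 57.1936.
Field: lon ⌊267.9477/20⌋ = 13 → N; lat ⌊57.1936/10⌋ = 5 → F.
Square: lon ⌊7.9477/2⌋ = 3; lat ⌊7.1936/1⌋ = 7.
Subsquare: lon ⌊1.9477/0.0833333⌋ = 23 → x; lat ⌊0.1936/0.0416667⌋ = 4 → e.

NF37xe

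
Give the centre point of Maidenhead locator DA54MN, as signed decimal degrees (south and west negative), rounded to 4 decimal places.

Field D=3, A=0: +3·20° lon, +0·10° lat → SW at lon -120°, lat -90°.
Square 5, 4: +5·2° lon, +4·1° lat → SW at lon -110°, lat -86°.
Subsquare m=12, n=13: +12·0.0833333° lon, +13·0.0416667° lat → SW at lon -109°, lat -85.4583°.
Cell spans 0.0833333° lon × 0.0416667° lat. Centre is SW corner plus half of each.
latitude -85.4375, longitude -108.9583.

-85.4375, -108.9583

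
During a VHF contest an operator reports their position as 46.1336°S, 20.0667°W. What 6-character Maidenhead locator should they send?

Add 180° to longitude and 90° to latitude: 159.9333, 43.8664.
Field (20°×10°, letters A–R): lon ⌊159.9333/20⌋ = 7 → H; lat ⌊43.8664/10⌋ = 4 → E.
Square (2°×1°, digits 0–9): lon ⌊19.9333/2⌋ = 9; lat ⌊3.8664/1⌋ = 3.
Subsquare (5′×2.5′, letters a–x): lon ⌊1.9333/0.0833333⌋ = 23 → x; lat ⌊0.8664/0.0416667⌋ = 20 → u.

HE93xu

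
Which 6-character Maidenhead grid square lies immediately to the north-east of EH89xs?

EH99at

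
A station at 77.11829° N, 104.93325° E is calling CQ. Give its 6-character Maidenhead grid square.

OQ27lc

Add 180° to longitude and 90° to latitude: 284.9332, 167.1183.
Field: lon ⌊284.9332/20⌋ = 14 → O; lat ⌊167.1183/10⌋ = 16 → Q.
Square: lon ⌊4.9332/2⌋ = 2; lat ⌊7.1183/1⌋ = 7.
Subsquare: lon ⌊0.9332/0.0833333⌋ = 11 → l; lat ⌊0.1183/0.0416667⌋ = 2 → c.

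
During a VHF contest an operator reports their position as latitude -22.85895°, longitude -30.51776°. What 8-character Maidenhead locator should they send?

HG47rd73

Shift to the Maidenhead origin (180°W, 90°S): lon 149.48224, lat 67.14105.
Field: lon ⌊149.48224/20⌋ = 7 → H; lat ⌊67.14105/10⌋ = 6 → G.
Square: lon ⌊9.48224/2⌋ = 4; lat ⌊7.14105/1⌋ = 7.
Subsquare: lon ⌊1.48224/0.0833333⌋ = 17 → r; lat ⌊0.14105/0.0416667⌋ = 3 → d.
Extended square: lon ⌊0.06557/0.00833333⌋ = 7; lat ⌊0.01605/0.00416667⌋ = 3.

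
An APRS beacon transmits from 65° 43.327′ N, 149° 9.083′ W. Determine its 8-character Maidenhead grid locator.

Offset from 180°W / 90°S: lon 30.84862°, lat 155.72212°.
Field (20°×10°, letters A–R): lon ⌊30.84862/20⌋ = 1 → B; lat ⌊155.72212/10⌋ = 15 → P.
Square (2°×1°, digits 0–9): lon ⌊10.84862/2⌋ = 5; lat ⌊5.72212/1⌋ = 5.
Subsquare (5′×2.5′, letters a–x): lon ⌊0.84862/0.0833333⌋ = 10 → k; lat ⌊0.72212/0.0416667⌋ = 17 → r.
Extended square (30″×15″, digits 0–9): lon ⌊0.01528/0.00833333⌋ = 1; lat ⌊0.01378/0.00416667⌋ = 3.

BP55kr13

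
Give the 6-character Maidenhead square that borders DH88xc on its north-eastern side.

DH98ad

Longitude subsquare x = 23; +1 → 24, wraps to 0 = a, carry into square.
Longitude square 8; +1 → 9.
Latitude subsquare c = 2; +1 → 3 = d.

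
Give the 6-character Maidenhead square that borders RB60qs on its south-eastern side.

Longitude subsquare q = 16; +1 → 17 = r.
Latitude subsquare s = 18; −1 → 17 = r.

RB60rr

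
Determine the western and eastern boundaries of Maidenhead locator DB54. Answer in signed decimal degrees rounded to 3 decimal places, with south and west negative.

Field D=3, B=1: +3·20° lon, +1·10° lat → SW at lon -120°, lat -80°.
Square 5, 4: +5·2° lon, +4·1° lat → SW at lon -110°, lat -76°.
Cell spans 2° lon × 1° lat.
west -110.000, east -108.000.

-110.000, -108.000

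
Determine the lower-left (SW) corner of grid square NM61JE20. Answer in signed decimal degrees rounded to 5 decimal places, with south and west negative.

Field N=13, M=12: +13·20° lon, +12·10° lat → SW at lon 80°, lat 30°.
Square 6, 1: +6·2° lon, +1·1° lat → SW at lon 92°, lat 31°.
Subsquare j=9, e=4: +9·0.0833333° lon, +4·0.0416667° lat → SW at lon 92.75°, lat 31.1667°.
Extended square 2, 0: +2·0.00833333° lon, +0·0.00416667° lat → SW at lon 92.7667°, lat 31.1667°.
latitude 31.16667, longitude 92.76667.

31.16667, 92.76667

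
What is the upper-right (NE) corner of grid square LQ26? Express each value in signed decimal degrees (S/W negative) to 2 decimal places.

77.00, 46.00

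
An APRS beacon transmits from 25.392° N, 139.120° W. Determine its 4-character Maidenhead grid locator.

Add 180° to longitude and 90° to latitude: 40.88, 115.39.
Field: 40.88/20 → 2 → C, 115.39/10 → 11 → L; chars CL.
Square: 0.88/2 → 0, 5.39/1 → 5; chars 05.

CL05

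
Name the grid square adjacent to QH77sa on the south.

QH76sx

Latitude subsquare a = 0; −1 → -1, wraps to 23 = x, carry into square.
Latitude square 7; −1 → 6.
The longitude characters are unchanged.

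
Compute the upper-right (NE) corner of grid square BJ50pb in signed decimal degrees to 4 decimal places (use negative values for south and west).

0.0833, -148.6667

Field B=1, J=9: +1·20° lon, +9·10° lat → SW at lon -160°, lat 0°.
Square 5, 0: +5·2° lon, +0·1° lat → SW at lon -150°, lat 0°.
Subsquare p=15, b=1: +15·0.0833333° lon, +1·0.0416667° lat → SW at lon -148.75°, lat 0.0416667°.
Cell spans 0.0833333° lon × 0.0416667° lat. NE corner is SW corner plus one full cell.
latitude 0.0833, longitude -148.6667.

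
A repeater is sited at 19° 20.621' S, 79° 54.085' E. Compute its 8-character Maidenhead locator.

MH90wp87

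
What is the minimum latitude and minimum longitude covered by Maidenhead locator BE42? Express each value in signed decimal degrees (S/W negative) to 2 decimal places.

-48.00, -152.00

Field B=1, E=4: +1·20° lon, +4·10° lat → SW at lon -160°, lat -50°.
Square 4, 2: +4·2° lon, +2·1° lat → SW at lon -152°, lat -48°.
latitude -48.00, longitude -152.00.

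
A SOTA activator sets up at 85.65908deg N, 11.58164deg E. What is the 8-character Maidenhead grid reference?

JR55sp98

Add 180° to longitude and 90° to latitude: 191.58164, 175.65908.
Field (20°×10°, letters A–R): lon ⌊191.58164/20⌋ = 9 → J; lat ⌊175.65908/10⌋ = 17 → R.
Square (2°×1°, digits 0–9): lon ⌊11.58164/2⌋ = 5; lat ⌊5.65908/1⌋ = 5.
Subsquare (5′×2.5′, letters a–x): lon ⌊1.58164/0.0833333⌋ = 18 → s; lat ⌊0.65908/0.0416667⌋ = 15 → p.
Extended square (30″×15″, digits 0–9): lon ⌊0.08164/0.00833333⌋ = 9; lat ⌊0.03408/0.00416667⌋ = 8.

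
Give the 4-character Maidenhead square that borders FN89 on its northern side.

Latitude square 9; +1 → 10, wraps to 0, carry into field.
Latitude field N = 13; +1 → 14 = O.
The longitude characters are unchanged.

FO80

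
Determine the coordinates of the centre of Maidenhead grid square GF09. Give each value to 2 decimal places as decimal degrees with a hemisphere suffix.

Field G=6, F=5: +6·20° lon, +5·10° lat → SW at lon -60°, lat -40°.
Square 0, 9: +0·2° lon, +9·1° lat → SW at lon -60°, lat -31°.
Cell spans 2° lon × 1° lat. Centre is SW corner plus half of each.
latitude 30.50° S, longitude 59.00° W.

30.50° S, 59.00° W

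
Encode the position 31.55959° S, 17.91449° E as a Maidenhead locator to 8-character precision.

JF88wk95

Offset from 180°W / 90°S: lon 197.91449°, lat 58.44041°.
Field: 197.91449/20 → 9 → J, 58.44041/10 → 5 → F; chars JF.
Square: 17.91449/2 → 8, 8.44041/1 → 8; chars 88.
Subsquare: 1.91449/0.0833333 → 22 → w, 0.44041/0.0416667 → 10 → k; chars wk.
Extended square: 0.08116/0.00833333 → 9, 0.02374/0.00416667 → 5; chars 95.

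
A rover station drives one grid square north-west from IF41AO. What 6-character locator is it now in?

IF31xp

Longitude subsquare a = 0; −1 → -1, wraps to 23 = x, carry into square.
Longitude square 4; −1 → 3.
Latitude subsquare o = 14; +1 → 15 = p.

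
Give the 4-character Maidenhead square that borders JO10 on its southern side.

Latitude square 0; −1 → -1, wraps to 9, carry into field.
Latitude field O = 14; −1 → 13 = N.
The longitude characters are unchanged.

JN19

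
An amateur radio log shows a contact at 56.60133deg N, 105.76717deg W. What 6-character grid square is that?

DO76co

Shift to the Maidenhead origin (180°W, 90°S): lon 74.2328, lat 146.6013.
Field (20°×10°, letters A–R): 74.2328/20 → 3 → D, 146.6013/10 → 14 → O; chars DO.
Square (2°×1°, digits 0–9): 14.2328/2 → 7, 6.6013/1 → 6; chars 76.
Subsquare (5′×2.5′, letters a–x): 0.2328/0.0833333 → 2 → c, 0.6013/0.0416667 → 14 → o; chars co.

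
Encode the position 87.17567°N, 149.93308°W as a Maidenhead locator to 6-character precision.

BR57ae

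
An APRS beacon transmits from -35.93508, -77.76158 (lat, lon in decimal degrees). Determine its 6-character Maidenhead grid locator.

Shift to the Maidenhead origin (180°W, 90°S): lon 102.2384, lat 54.0649.
Field (20°×10°, letters A–R): lon ⌊102.2384/20⌋ = 5 → F; lat ⌊54.0649/10⌋ = 5 → F.
Square (2°×1°, digits 0–9): lon ⌊2.2384/2⌋ = 1; lat ⌊4.0649/1⌋ = 4.
Subsquare (5′×2.5′, letters a–x): lon ⌊0.2384/0.0833333⌋ = 2 → c; lat ⌊0.0649/0.0416667⌋ = 1 → b.

FF14cb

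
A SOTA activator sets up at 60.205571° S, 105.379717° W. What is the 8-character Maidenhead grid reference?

DC79ht40

Add 180° to longitude and 90° to latitude: 74.62028, 29.79443.
Field: lon ⌊74.62028/20⌋ = 3 → D; lat ⌊29.79443/10⌋ = 2 → C.
Square: lon ⌊14.62028/2⌋ = 7; lat ⌊9.79443/1⌋ = 9.
Subsquare: lon ⌊0.62028/0.0833333⌋ = 7 → h; lat ⌊0.79443/0.0416667⌋ = 19 → t.
Extended square: lon ⌊0.03695/0.00833333⌋ = 4; lat ⌊0.00276/0.00416667⌋ = 0.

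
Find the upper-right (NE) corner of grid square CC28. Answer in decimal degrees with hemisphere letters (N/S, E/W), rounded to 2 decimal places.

Field C=2, C=2: +2·20° lon, +2·10° lat → SW at lon -140°, lat -70°.
Square 2, 8: +2·2° lon, +8·1° lat → SW at lon -136°, lat -62°.
Cell spans 2° lon × 1° lat. NE corner is SW corner plus one full cell.
latitude 61.00° S, longitude 134.00° W.

61.00° S, 134.00° W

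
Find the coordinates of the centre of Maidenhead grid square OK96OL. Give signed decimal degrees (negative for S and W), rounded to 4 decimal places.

Field O=14, K=10: +14·20° lon, +10·10° lat → SW at lon 100°, lat 10°.
Square 9, 6: +9·2° lon, +6·1° lat → SW at lon 118°, lat 16°.
Subsquare o=14, l=11: +14·0.0833333° lon, +11·0.0416667° lat → SW at lon 119.167°, lat 16.4583°.
Cell spans 0.0833333° lon × 0.0416667° lat. Centre is SW corner plus half of each.
latitude 16.4792, longitude 119.2083.

16.4792, 119.2083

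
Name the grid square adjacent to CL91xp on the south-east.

Longitude subsquare x = 23; +1 → 24, wraps to 0 = a, carry into square.
Longitude square 9; +1 → 10, wraps to 0, carry into field.
Longitude field C = 2; +1 → 3 = D.
Latitude subsquare p = 15; −1 → 14 = o.

DL01ao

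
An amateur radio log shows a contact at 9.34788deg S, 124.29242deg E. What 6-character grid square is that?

PI20dp

Offset from 180°W / 90°S: lon 304.2924°, lat 80.6521°.
Field (20°×10°, letters A–R): lon ⌊304.2924/20⌋ = 15 → P; lat ⌊80.6521/10⌋ = 8 → I.
Square (2°×1°, digits 0–9): lon ⌊4.2924/2⌋ = 2; lat ⌊0.6521/1⌋ = 0.
Subsquare (5′×2.5′, letters a–x): lon ⌊0.2924/0.0833333⌋ = 3 → d; lat ⌊0.6521/0.0416667⌋ = 15 → p.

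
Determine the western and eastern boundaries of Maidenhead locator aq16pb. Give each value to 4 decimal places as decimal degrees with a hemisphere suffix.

Field A=0, Q=16: +0·20° lon, +16·10° lat → SW at lon -180°, lat 70°.
Square 1, 6: +1·2° lon, +6·1° lat → SW at lon -178°, lat 76°.
Subsquare p=15, b=1: +15·0.0833333° lon, +1·0.0416667° lat → SW at lon -176.75°, lat 76.0417°.
Cell spans 0.0833333° lon × 0.0416667° lat.
west 176.7500° W, east 176.6667° W.

176.7500° W, 176.6667° W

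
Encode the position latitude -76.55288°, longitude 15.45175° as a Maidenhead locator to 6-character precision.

JB73rk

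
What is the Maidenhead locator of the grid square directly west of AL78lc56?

AL78lc46

Longitude extended square 5; −1 → 4.
The latitude characters are unchanged.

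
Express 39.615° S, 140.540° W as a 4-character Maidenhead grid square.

BF90

Add 180° to longitude and 90° to latitude: 39.46, 50.38.
Field: lon ⌊39.46/20⌋ = 1 → B; lat ⌊50.38/10⌋ = 5 → F.
Square: lon ⌊19.46/2⌋ = 9; lat ⌊0.38/1⌋ = 0.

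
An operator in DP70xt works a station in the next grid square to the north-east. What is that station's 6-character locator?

DP80au

Longitude subsquare x = 23; +1 → 24, wraps to 0 = a, carry into square.
Longitude square 7; +1 → 8.
Latitude subsquare t = 19; +1 → 20 = u.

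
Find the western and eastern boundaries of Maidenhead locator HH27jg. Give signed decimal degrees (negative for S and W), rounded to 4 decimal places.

Field H=7, H=7: +7·20° lon, +7·10° lat → SW at lon -40°, lat -20°.
Square 2, 7: +2·2° lon, +7·1° lat → SW at lon -36°, lat -13°.
Subsquare j=9, g=6: +9·0.0833333° lon, +6·0.0416667° lat → SW at lon -35.25°, lat -12.75°.
Cell spans 0.0833333° lon × 0.0416667° lat.
west -35.2500, east -35.1667.

-35.2500, -35.1667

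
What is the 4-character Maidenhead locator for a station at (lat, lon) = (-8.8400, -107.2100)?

DI61

Add 180° to longitude and 90° to latitude: 72.79, 81.16.
Field: lon ⌊72.79/20⌋ = 3 → D; lat ⌊81.16/10⌋ = 8 → I.
Square: lon ⌊12.79/2⌋ = 6; lat ⌊1.16/1⌋ = 1.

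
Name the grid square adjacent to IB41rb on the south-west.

IB41qa

Longitude subsquare r = 17; −1 → 16 = q.
Latitude subsquare b = 1; −1 → 0 = a.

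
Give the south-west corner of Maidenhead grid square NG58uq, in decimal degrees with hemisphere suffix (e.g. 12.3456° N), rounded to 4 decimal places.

Field N=13, G=6: +13·20° lon, +6·10° lat → SW at lon 80°, lat -30°.
Square 5, 8: +5·2° lon, +8·1° lat → SW at lon 90°, lat -22°.
Subsquare u=20, q=16: +20·0.0833333° lon, +16·0.0416667° lat → SW at lon 91.6667°, lat -21.3333°.
latitude 21.3333° S, longitude 91.6667° E.

21.3333° S, 91.6667° E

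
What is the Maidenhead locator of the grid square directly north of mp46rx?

MP47ra

Latitude subsquare x = 23; +1 → 24, wraps to 0 = a, carry into square.
Latitude square 6; +1 → 7.
The longitude characters are unchanged.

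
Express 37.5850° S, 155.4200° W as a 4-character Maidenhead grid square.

BF22

Add 180° to longitude and 90° to latitude: 24.58, 52.41.
Field: 24.58/20 → 1 → B, 52.41/10 → 5 → F; chars BF.
Square: 4.58/2 → 2, 2.41/1 → 2; chars 22.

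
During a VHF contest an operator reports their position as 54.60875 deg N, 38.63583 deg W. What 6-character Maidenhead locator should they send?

Offset from 180°W / 90°S: lon 141.3642°, lat 144.6087°.
Field (20°×10°, letters A–R): 141.3642/20 → 7 → H, 144.6087/10 → 14 → O; chars HO.
Square (2°×1°, digits 0–9): 1.3642/2 → 0, 4.6087/1 → 4; chars 04.
Subsquare (5′×2.5′, letters a–x): 1.3642/0.0833333 → 16 → q, 0.6087/0.0416667 → 14 → o; chars qo.

HO04qo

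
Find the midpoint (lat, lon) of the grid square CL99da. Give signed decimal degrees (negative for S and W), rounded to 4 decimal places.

Field C=2, L=11: +2·20° lon, +11·10° lat → SW at lon -140°, lat 20°.
Square 9, 9: +9·2° lon, +9·1° lat → SW at lon -122°, lat 29°.
Subsquare d=3, a=0: +3·0.0833333° lon, +0·0.0416667° lat → SW at lon -121.75°, lat 29°.
Cell spans 0.0833333° lon × 0.0416667° lat. Centre is SW corner plus half of each.
latitude 29.0208, longitude -121.7083.

29.0208, -121.7083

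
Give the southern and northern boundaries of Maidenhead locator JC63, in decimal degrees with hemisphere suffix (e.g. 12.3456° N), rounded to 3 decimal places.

67.000° S, 66.000° S

Field J=9, C=2: +9·20° lon, +2·10° lat → SW at lon 0°, lat -70°.
Square 6, 3: +6·2° lon, +3·1° lat → SW at lon 12°, lat -67°.
Cell spans 2° lon × 1° lat.
south 67.000° S, north 66.000° S.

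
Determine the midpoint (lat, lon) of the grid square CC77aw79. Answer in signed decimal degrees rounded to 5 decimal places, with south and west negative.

-62.04375, -125.93750

Field C=2, C=2: +2·20° lon, +2·10° lat → SW at lon -140°, lat -70°.
Square 7, 7: +7·2° lon, +7·1° lat → SW at lon -126°, lat -63°.
Subsquare a=0, w=22: +0·0.0833333° lon, +22·0.0416667° lat → SW at lon -126°, lat -62.0833°.
Extended square 7, 9: +7·0.00833333° lon, +9·0.00416667° lat → SW at lon -125.942°, lat -62.0458°.
Cell spans 0.00833333° lon × 0.00416667° lat. Centre is SW corner plus half of each.
latitude -62.04375, longitude -125.93750.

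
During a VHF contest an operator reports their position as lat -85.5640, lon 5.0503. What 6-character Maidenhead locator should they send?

JA24mk

Offset from 180°W / 90°S: lon 185.0503°, lat 4.4360°.
Field: lon ⌊185.0503/20⌋ = 9 → J; lat ⌊4.4360/10⌋ = 0 → A.
Square: lon ⌊5.0503/2⌋ = 2; lat ⌊4.4360/1⌋ = 4.
Subsquare: lon ⌊1.0503/0.0833333⌋ = 12 → m; lat ⌊0.4360/0.0416667⌋ = 10 → k.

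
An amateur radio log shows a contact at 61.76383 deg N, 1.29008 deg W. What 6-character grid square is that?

IP91is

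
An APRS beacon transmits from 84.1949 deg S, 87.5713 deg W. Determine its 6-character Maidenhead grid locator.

EA65ft

Shift to the Maidenhead origin (180°W, 90°S): lon 92.4287, lat 5.8051.
Field: lon ⌊92.4287/20⌋ = 4 → E; lat ⌊5.8051/10⌋ = 0 → A.
Square: lon ⌊12.4287/2⌋ = 6; lat ⌊5.8051/1⌋ = 5.
Subsquare: lon ⌊0.4287/0.0833333⌋ = 5 → f; lat ⌊0.8051/0.0416667⌋ = 19 → t.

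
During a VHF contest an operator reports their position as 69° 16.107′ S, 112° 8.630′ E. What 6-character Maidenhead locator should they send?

Add 180° to longitude and 90° to latitude: 292.1438, 20.7315.
Field (20°×10°, letters A–R): 292.1438/20 → 14 → O, 20.7315/10 → 2 → C; chars OC.
Square (2°×1°, digits 0–9): 12.1438/2 → 6, 0.7315/1 → 0; chars 60.
Subsquare (5′×2.5′, letters a–x): 0.1438/0.0833333 → 1 → b, 0.7315/0.0416667 → 17 → r; chars br.

OC60br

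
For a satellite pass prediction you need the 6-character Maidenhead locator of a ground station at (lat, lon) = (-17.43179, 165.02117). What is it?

RH22mn

Offset from 180°W / 90°S: lon 345.0212°, lat 72.5682°.
Field: lon ⌊345.0212/20⌋ = 17 → R; lat ⌊72.5682/10⌋ = 7 → H.
Square: lon ⌊5.0212/2⌋ = 2; lat ⌊2.5682/1⌋ = 2.
Subsquare: lon ⌊1.0212/0.0833333⌋ = 12 → m; lat ⌊0.5682/0.0416667⌋ = 13 → n.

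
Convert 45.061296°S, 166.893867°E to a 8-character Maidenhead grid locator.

RE34kw75

Add 180° to longitude and 90° to latitude: 346.89387, 44.93870.
Field: 346.89387/20 → 17 → R, 44.93870/10 → 4 → E; chars RE.
Square: 6.89387/2 → 3, 4.93870/1 → 4; chars 34.
Subsquare: 0.89387/0.0833333 → 10 → k, 0.93870/0.0416667 → 22 → w; chars kw.
Extended square: 0.06053/0.00833333 → 7, 0.02204/0.00416667 → 5; chars 75.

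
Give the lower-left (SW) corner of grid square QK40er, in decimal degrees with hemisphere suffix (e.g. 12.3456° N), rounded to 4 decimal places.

10.7083° N, 148.3333° E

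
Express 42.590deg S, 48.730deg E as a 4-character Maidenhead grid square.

LE47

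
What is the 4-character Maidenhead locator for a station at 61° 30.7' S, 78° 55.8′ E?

MC98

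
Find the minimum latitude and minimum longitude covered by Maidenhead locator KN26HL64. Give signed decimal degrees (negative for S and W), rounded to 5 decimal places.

Field K=10, N=13: +10·20° lon, +13·10° lat → SW at lon 20°, lat 40°.
Square 2, 6: +2·2° lon, +6·1° lat → SW at lon 24°, lat 46°.
Subsquare h=7, l=11: +7·0.0833333° lon, +11·0.0416667° lat → SW at lon 24.5833°, lat 46.4583°.
Extended square 6, 4: +6·0.00833333° lon, +4·0.00416667° lat → SW at lon 24.6333°, lat 46.475°.
latitude 46.47500, longitude 24.63333.

46.47500, 24.63333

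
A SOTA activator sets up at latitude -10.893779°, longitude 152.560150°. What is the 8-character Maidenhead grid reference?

Offset from 180°W / 90°S: lon 332.56015°, lat 79.10622°.
Field: lon ⌊332.56015/20⌋ = 16 → Q; lat ⌊79.10622/10⌋ = 7 → H.
Square: lon ⌊12.56015/2⌋ = 6; lat ⌊9.10622/1⌋ = 9.
Subsquare: lon ⌊0.56015/0.0833333⌋ = 6 → g; lat ⌊0.10622/0.0416667⌋ = 2 → c.
Extended square: lon ⌊0.06015/0.00833333⌋ = 7; lat ⌊0.02289/0.00416667⌋ = 5.

QH69gc75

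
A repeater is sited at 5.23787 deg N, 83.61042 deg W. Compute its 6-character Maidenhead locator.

EJ85ef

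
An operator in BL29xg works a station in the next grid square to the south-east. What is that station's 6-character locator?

BL39af

Longitude subsquare x = 23; +1 → 24, wraps to 0 = a, carry into square.
Longitude square 2; +1 → 3.
Latitude subsquare g = 6; −1 → 5 = f.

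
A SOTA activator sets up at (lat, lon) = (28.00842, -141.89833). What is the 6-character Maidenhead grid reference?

BL98ba

Add 180° to longitude and 90° to latitude: 38.1017, 118.0084.
Field (20°×10°, letters A–R): 38.1017/20 → 1 → B, 118.0084/10 → 11 → L; chars BL.
Square (2°×1°, digits 0–9): 18.1017/2 → 9, 8.0084/1 → 8; chars 98.
Subsquare (5′×2.5′, letters a–x): 0.1017/0.0833333 → 1 → b, 0.0084/0.0416667 → 0 → a; chars ba.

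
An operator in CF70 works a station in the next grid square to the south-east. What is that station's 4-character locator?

CE89

Longitude square 7; +1 → 8.
Latitude square 0; −1 → -1, wraps to 9, carry into field.
Latitude field F = 5; −1 → 4 = E.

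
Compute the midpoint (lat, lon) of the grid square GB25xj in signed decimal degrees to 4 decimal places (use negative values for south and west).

-74.6042, -54.0417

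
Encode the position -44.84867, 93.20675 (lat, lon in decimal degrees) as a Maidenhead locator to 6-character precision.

NE65od

Shift to the Maidenhead origin (180°W, 90°S): lon 273.2067, lat 45.1513.
Field: 273.2067/20 → 13 → N, 45.1513/10 → 4 → E; chars NE.
Square: 13.2067/2 → 6, 5.1513/1 → 5; chars 65.
Subsquare: 1.2067/0.0833333 → 14 → o, 0.1513/0.0416667 → 3 → d; chars od.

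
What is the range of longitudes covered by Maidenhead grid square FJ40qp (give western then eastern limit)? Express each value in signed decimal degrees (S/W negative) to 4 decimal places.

Field F=5, J=9: +5·20° lon, +9·10° lat → SW at lon -80°, lat 0°.
Square 4, 0: +4·2° lon, +0·1° lat → SW at lon -72°, lat 0°.
Subsquare q=16, p=15: +16·0.0833333° lon, +15·0.0416667° lat → SW at lon -70.6667°, lat 0.625°.
Cell spans 0.0833333° lon × 0.0416667° lat.
west -70.6667, east -70.5833.

-70.6667, -70.5833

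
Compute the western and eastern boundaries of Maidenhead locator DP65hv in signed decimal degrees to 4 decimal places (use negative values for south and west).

-107.4167, -107.3333

Field D=3, P=15: +3·20° lon, +15·10° lat → SW at lon -120°, lat 60°.
Square 6, 5: +6·2° lon, +5·1° lat → SW at lon -108°, lat 65°.
Subsquare h=7, v=21: +7·0.0833333° lon, +21·0.0416667° lat → SW at lon -107.417°, lat 65.875°.
Cell spans 0.0833333° lon × 0.0416667° lat.
west -107.4167, east -107.3333.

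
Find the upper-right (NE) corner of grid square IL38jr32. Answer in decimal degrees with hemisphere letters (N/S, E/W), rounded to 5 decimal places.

28.72083° N, 13.21667° W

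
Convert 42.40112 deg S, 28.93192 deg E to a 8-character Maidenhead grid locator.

KE47lo13

Shift to the Maidenhead origin (180°W, 90°S): lon 208.93192, lat 47.59888.
Field: lon ⌊208.93192/20⌋ = 10 → K; lat ⌊47.59888/10⌋ = 4 → E.
Square: lon ⌊8.93192/2⌋ = 4; lat ⌊7.59888/1⌋ = 7.
Subsquare: lon ⌊0.93192/0.0833333⌋ = 11 → l; lat ⌊0.59888/0.0416667⌋ = 14 → o.
Extended square: lon ⌊0.01525/0.00833333⌋ = 1; lat ⌊0.01555/0.00416667⌋ = 3.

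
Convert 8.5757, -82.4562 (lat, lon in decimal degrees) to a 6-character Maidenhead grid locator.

Offset from 180°W / 90°S: lon 97.5438°, lat 98.5757°.
Field: 97.5438/20 → 4 → E, 98.5757/10 → 9 → J; chars EJ.
Square: 17.5438/2 → 8, 8.5757/1 → 8; chars 88.
Subsquare: 1.5438/0.0833333 → 18 → s, 0.5757/0.0416667 → 13 → n; chars sn.

EJ88sn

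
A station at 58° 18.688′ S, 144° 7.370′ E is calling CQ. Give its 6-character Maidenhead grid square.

QD21bq

Add 180° to longitude and 90° to latitude: 324.1228, 31.6885.
Field: 324.1228/20 → 16 → Q, 31.6885/10 → 3 → D; chars QD.
Square: 4.1228/2 → 2, 1.6885/1 → 1; chars 21.
Subsquare: 0.1228/0.0833333 → 1 → b, 0.6885/0.0416667 → 16 → q; chars bq.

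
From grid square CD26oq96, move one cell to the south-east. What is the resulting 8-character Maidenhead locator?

CD26pq05

Longitude extended square 9; +1 → 10, wraps to 0, carry into subsquare.
Longitude subsquare o = 14; +1 → 15 = p.
Latitude extended square 6; −1 → 5.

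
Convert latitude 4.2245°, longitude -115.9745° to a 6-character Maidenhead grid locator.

DJ24af

Shift to the Maidenhead origin (180°W, 90°S): lon 64.0255, lat 94.2245.
Field: lon ⌊64.0255/20⌋ = 3 → D; lat ⌊94.2245/10⌋ = 9 → J.
Square: lon ⌊4.0255/2⌋ = 2; lat ⌊4.2245/1⌋ = 4.
Subsquare: lon ⌊0.0255/0.0833333⌋ = 0 → a; lat ⌊0.2245/0.0416667⌋ = 5 → f.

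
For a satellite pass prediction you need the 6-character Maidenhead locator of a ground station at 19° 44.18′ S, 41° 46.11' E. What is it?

LH00vg

Add 180° to longitude and 90° to latitude: 221.7685, 70.2637.
Field: 221.7685/20 → 11 → L, 70.2637/10 → 7 → H; chars LH.
Square: 1.7685/2 → 0, 0.2637/1 → 0; chars 00.
Subsquare: 1.7685/0.0833333 → 21 → v, 0.2637/0.0416667 → 6 → g; chars vg.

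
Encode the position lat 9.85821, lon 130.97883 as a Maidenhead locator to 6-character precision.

PJ59lu

Add 180° to longitude and 90° to latitude: 310.9788, 99.8582.
Field (20°×10°, letters A–R): lon ⌊310.9788/20⌋ = 15 → P; lat ⌊99.8582/10⌋ = 9 → J.
Square (2°×1°, digits 0–9): lon ⌊10.9788/2⌋ = 5; lat ⌊9.8582/1⌋ = 9.
Subsquare (5′×2.5′, letters a–x): lon ⌊0.9788/0.0833333⌋ = 11 → l; lat ⌊0.8582/0.0416667⌋ = 20 → u.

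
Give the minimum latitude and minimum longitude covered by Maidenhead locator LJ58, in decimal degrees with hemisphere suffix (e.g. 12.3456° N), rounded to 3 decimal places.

Field L=11, J=9: +11·20° lon, +9·10° lat → SW at lon 40°, lat 0°.
Square 5, 8: +5·2° lon, +8·1° lat → SW at lon 50°, lat 8°.
latitude 8.000° N, longitude 50.000° E.

8.000° N, 50.000° E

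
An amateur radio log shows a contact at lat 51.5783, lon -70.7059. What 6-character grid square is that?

FO41pn

Add 180° to longitude and 90° to latitude: 109.2941, 141.5783.
Field: lon ⌊109.2941/20⌋ = 5 → F; lat ⌊141.5783/10⌋ = 14 → O.
Square: lon ⌊9.2941/2⌋ = 4; lat ⌊1.5783/1⌋ = 1.
Subsquare: lon ⌊1.2941/0.0833333⌋ = 15 → p; lat ⌊0.5783/0.0416667⌋ = 13 → n.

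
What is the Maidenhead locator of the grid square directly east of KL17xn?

Longitude subsquare x = 23; +1 → 24, wraps to 0 = a, carry into square.
Longitude square 1; +1 → 2.
The latitude characters are unchanged.

KL27an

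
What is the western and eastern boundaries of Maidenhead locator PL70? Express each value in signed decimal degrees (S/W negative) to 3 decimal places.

Field P=15, L=11: +15·20° lon, +11·10° lat → SW at lon 120°, lat 20°.
Square 7, 0: +7·2° lon, +0·1° lat → SW at lon 134°, lat 20°.
Cell spans 2° lon × 1° lat.
west 134.000, east 136.000.

134.000, 136.000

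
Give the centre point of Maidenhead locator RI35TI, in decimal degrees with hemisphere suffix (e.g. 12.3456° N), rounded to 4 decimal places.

Field R=17, I=8: +17·20° lon, +8·10° lat → SW at lon 160°, lat -10°.
Square 3, 5: +3·2° lon, +5·1° lat → SW at lon 166°, lat -5°.
Subsquare t=19, i=8: +19·0.0833333° lon, +8·0.0416667° lat → SW at lon 167.583°, lat -4.66667°.
Cell spans 0.0833333° lon × 0.0416667° lat. Centre is SW corner plus half of each.
latitude 4.6458° S, longitude 167.6250° E.

4.6458° S, 167.6250° E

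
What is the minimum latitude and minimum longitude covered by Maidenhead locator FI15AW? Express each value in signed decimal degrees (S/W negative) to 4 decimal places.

-4.0833, -78.0000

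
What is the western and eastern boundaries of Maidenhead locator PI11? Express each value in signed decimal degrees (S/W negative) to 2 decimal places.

122.00, 124.00

Field P=15, I=8: +15·20° lon, +8·10° lat → SW at lon 120°, lat -10°.
Square 1, 1: +1·2° lon, +1·1° lat → SW at lon 122°, lat -9°.
Cell spans 2° lon × 1° lat.
west 122.00, east 124.00.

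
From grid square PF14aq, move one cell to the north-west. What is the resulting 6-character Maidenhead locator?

Longitude subsquare a = 0; −1 → -1, wraps to 23 = x, carry into square.
Longitude square 1; −1 → 0.
Latitude subsquare q = 16; +1 → 17 = r.

PF04xr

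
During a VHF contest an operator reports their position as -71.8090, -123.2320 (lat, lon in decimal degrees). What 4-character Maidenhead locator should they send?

Add 180° to longitude and 90° to latitude: 56.77, 18.19.
Field (20°×10°, letters A–R): lon ⌊56.77/20⌋ = 2 → C; lat ⌊18.19/10⌋ = 1 → B.
Square (2°×1°, digits 0–9): lon ⌊16.77/2⌋ = 8; lat ⌊8.19/1⌋ = 8.

CB88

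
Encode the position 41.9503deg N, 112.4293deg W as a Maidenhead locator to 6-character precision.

Add 180° to longitude and 90° to latitude: 67.5707, 131.9503.
Field (20°×10°, letters A–R): 67.5707/20 → 3 → D, 131.9503/10 → 13 → N; chars DN.
Square (2°×1°, digits 0–9): 7.5707/2 → 3, 1.9503/1 → 1; chars 31.
Subsquare (5′×2.5′, letters a–x): 1.5707/0.0833333 → 18 → s, 0.9503/0.0416667 → 22 → w; chars sw.

DN31sw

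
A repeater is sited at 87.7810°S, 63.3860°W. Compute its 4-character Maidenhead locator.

Add 180° to longitude and 90° to latitude: 116.61, 2.22.
Field (20°×10°, letters A–R): 116.61/20 → 5 → F, 2.22/10 → 0 → A; chars FA.
Square (2°×1°, digits 0–9): 16.61/2 → 8, 2.22/1 → 2; chars 82.

FA82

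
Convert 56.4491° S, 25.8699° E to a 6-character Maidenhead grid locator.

Offset from 180°W / 90°S: lon 205.8699°, lat 33.5509°.
Field: 205.8699/20 → 10 → K, 33.5509/10 → 3 → D; chars KD.
Square: 5.8699/2 → 2, 3.5509/1 → 3; chars 23.
Subsquare: 1.8699/0.0833333 → 22 → w, 0.5509/0.0416667 → 13 → n; chars wn.

KD23wn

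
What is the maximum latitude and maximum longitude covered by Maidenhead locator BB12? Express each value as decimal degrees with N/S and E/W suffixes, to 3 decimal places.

Field B=1, B=1: +1·20° lon, +1·10° lat → SW at lon -160°, lat -80°.
Square 1, 2: +1·2° lon, +2·1° lat → SW at lon -158°, lat -78°.
Cell spans 2° lon × 1° lat. NE corner is SW corner plus one full cell.
latitude 77.000° S, longitude 156.000° W.

77.000° S, 156.000° W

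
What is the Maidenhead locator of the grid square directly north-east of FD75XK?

FD85al

Longitude subsquare x = 23; +1 → 24, wraps to 0 = a, carry into square.
Longitude square 7; +1 → 8.
Latitude subsquare k = 10; +1 → 11 = l.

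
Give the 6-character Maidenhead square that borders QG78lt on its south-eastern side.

Longitude subsquare l = 11; +1 → 12 = m.
Latitude subsquare t = 19; −1 → 18 = s.

QG78ms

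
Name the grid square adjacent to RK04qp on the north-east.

RK04rq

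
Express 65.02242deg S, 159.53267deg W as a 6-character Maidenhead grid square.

BC04fx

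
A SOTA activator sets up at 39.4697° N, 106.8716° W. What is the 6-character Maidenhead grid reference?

Add 180° to longitude and 90° to latitude: 73.1284, 129.4697.
Field: lon ⌊73.1284/20⌋ = 3 → D; lat ⌊129.4697/10⌋ = 12 → M.
Square: lon ⌊13.1284/2⌋ = 6; lat ⌊9.4697/1⌋ = 9.
Subsquare: lon ⌊1.1284/0.0833333⌋ = 13 → n; lat ⌊0.4697/0.0416667⌋ = 11 → l.

DM69nl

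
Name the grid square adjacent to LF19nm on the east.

LF19om

Longitude subsquare n = 13; +1 → 14 = o.
The latitude characters are unchanged.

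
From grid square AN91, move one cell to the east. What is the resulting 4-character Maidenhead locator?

Longitude square 9; +1 → 10, wraps to 0, carry into field.
Longitude field A = 0; +1 → 1 = B.
The latitude characters are unchanged.

BN01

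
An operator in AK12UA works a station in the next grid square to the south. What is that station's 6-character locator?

Latitude subsquare a = 0; −1 → -1, wraps to 23 = x, carry into square.
Latitude square 2; −1 → 1.
The longitude characters are unchanged.

AK11ux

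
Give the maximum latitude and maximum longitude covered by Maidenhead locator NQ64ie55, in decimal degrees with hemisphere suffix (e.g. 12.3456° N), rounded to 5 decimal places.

Field N=13, Q=16: +13·20° lon, +16·10° lat → SW at lon 80°, lat 70°.
Square 6, 4: +6·2° lon, +4·1° lat → SW at lon 92°, lat 74°.
Subsquare i=8, e=4: +8·0.0833333° lon, +4·0.0416667° lat → SW at lon 92.6667°, lat 74.1667°.
Extended square 5, 5: +5·0.00833333° lon, +5·0.00416667° lat → SW at lon 92.7083°, lat 74.1875°.
Cell spans 0.00833333° lon × 0.00416667° lat. NE corner is SW corner plus one full cell.
latitude 74.19167° N, longitude 92.71667° E.

74.19167° N, 92.71667° E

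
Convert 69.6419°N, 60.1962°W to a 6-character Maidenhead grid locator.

Offset from 180°W / 90°S: lon 119.8038°, lat 159.6419°.
Field (20°×10°, letters A–R): lon ⌊119.8038/20⌋ = 5 → F; lat ⌊159.6419/10⌋ = 15 → P.
Square (2°×1°, digits 0–9): lon ⌊19.8038/2⌋ = 9; lat ⌊9.6419/1⌋ = 9.
Subsquare (5′×2.5′, letters a–x): lon ⌊1.8038/0.0833333⌋ = 21 → v; lat ⌊0.6419/0.0416667⌋ = 15 → p.

FP99vp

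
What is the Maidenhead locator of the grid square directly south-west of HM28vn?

HM28um

Longitude subsquare v = 21; −1 → 20 = u.
Latitude subsquare n = 13; −1 → 12 = m.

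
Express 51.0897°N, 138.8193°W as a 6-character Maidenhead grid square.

CO01oc

Add 180° to longitude and 90° to latitude: 41.1807, 141.0897.
Field (20°×10°, letters A–R): 41.1807/20 → 2 → C, 141.0897/10 → 14 → O; chars CO.
Square (2°×1°, digits 0–9): 1.1807/2 → 0, 1.0897/1 → 1; chars 01.
Subsquare (5′×2.5′, letters a–x): 1.1807/0.0833333 → 14 → o, 0.0897/0.0416667 → 2 → c; chars oc.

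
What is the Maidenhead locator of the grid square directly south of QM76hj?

Latitude subsquare j = 9; −1 → 8 = i.
The longitude characters are unchanged.

QM76hi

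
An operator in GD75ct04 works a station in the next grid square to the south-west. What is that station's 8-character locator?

Longitude extended square 0; −1 → -1, wraps to 9, carry into subsquare.
Longitude subsquare c = 2; −1 → 1 = b.
Latitude extended square 4; −1 → 3.

GD75bt93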